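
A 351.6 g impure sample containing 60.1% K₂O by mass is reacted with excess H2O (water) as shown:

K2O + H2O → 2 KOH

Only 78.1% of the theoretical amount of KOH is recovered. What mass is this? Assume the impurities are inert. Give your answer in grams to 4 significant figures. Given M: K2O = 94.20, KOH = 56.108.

Pure K2O available = 351.6 g × 0.601 = 211.31 g.
n(K2O) = 211.31 g / 94.20 g/mol = 2.2432 mol.
From the equation the K2O:KOH mole ratio is 1:2, so n(KOH) = 2.2432 × 2/1 = 4.4864 mol.
Mass of KOH = 4.4864 mol × 56.108 g/mol = 251.73 g.
Actual mass collected = 251.73 g × 0.781 = 196.60 g.

196.6 g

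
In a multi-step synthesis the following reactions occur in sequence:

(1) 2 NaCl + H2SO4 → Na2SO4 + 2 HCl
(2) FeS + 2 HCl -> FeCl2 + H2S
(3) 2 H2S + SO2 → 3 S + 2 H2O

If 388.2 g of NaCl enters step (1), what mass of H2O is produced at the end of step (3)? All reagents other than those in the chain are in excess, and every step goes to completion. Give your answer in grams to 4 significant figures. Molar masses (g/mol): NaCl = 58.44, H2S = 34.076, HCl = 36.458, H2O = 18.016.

59.84 g

n(NaCl) = 388.2 / 58.44 = 6.6427 mol.
Reaction (1): NaCl→HCl ratio 2:2 ⇒ n(HCl) = 6.6427 mol.
Reaction (2): HCl→H2S ratio 2:1 ⇒ n(H2S) = 3.3214 mol.
Reaction (3): H2S→H2O ratio 2:2 ⇒ n(H2O) = 3.3214 mol.
Mass of H2O = 3.3214 × 18.016 = 59.838 g.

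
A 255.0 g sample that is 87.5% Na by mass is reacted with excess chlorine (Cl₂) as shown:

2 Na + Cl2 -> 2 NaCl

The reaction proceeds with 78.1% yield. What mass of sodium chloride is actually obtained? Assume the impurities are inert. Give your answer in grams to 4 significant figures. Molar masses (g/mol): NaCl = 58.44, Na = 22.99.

443.0 g

Pure Na available = 255.0 g × 0.875 = 223.12 g.
n(Na) = 223.12 g / 22.99 g/mol = 9.7053 mol.
From the equation the Na:NaCl mole ratio is 2:2, so n(NaCl) = 9.7053 × 2/2 = 9.7053 mol.
Mass of NaCl = 9.7053 mol × 58.44 g/mol = 567.18 g.
Actual mass collected = 567.18 g × 0.781 = 442.97 g.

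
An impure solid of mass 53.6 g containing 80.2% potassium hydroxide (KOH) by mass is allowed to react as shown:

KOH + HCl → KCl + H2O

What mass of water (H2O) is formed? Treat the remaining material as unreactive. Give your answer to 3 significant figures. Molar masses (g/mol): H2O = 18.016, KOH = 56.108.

Mass of pure KOH = 53.6 g × 0.802 = 42.99 g.
n(KOH) = 42.99 g / 56.108 g/mol = 0.7662 mol.
From the equation the KOH:H2O mole ratio is 1:1, so n(H2O) = 0.7662 × 1/1 = 0.7662 mol.
Mass of H2O = 0.7662 mol × 18.016 g/mol = 13.80 g.

13.8 g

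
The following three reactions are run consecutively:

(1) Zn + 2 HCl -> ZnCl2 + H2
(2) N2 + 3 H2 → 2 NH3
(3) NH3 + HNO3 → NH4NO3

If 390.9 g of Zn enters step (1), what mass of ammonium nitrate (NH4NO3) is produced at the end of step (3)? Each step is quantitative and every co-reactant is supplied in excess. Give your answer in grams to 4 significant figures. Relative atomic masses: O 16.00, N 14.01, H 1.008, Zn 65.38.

M(Zn) = 65.38 g/mol.
M(NH4NO3) = 2(14.01) + 4(1.008) + 3(16.00) = 80.052 g/mol.
n(Zn) = 390.9 / 65.38 = 5.9789 mol.
Reaction (1): Zn→H2 ratio 1:1 ⇒ n(H2) = 5.9789 mol.
Reaction (2): H2→NH3 ratio 3:2 ⇒ n(NH3) = 3.9859 mol.
Reaction (3): NH3→NH4NO3 ratio 1:1 ⇒ n(NH4NO3) = 3.9859 mol.
Mass of NH4NO3 = 3.9859 × 80.052 = 319.08 g.

319.1 g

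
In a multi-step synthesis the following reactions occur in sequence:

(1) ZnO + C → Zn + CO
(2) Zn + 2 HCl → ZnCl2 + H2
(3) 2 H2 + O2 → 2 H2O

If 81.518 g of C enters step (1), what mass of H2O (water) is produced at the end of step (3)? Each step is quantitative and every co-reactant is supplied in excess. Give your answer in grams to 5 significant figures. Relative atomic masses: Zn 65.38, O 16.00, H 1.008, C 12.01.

M(C) = 12.01 g/mol.
M(H2O) = 2(1.008) + 16.00 = 18.016 g/mol.
n(C) = 81.518 / 12.01 = 6.78751 mol.
Reaction (1): C→Zn ratio 1:1 ⇒ n(Zn) = 6.78751 mol.
Reaction (2): Zn→H2 ratio 1:1 ⇒ n(H2) = 6.78751 mol.
Reaction (3): H2→H2O ratio 2:2 ⇒ n(H2O) = 6.78751 mol.
Mass of H2O = 6.78751 × 18.016 = 122.284 g.

122.28 g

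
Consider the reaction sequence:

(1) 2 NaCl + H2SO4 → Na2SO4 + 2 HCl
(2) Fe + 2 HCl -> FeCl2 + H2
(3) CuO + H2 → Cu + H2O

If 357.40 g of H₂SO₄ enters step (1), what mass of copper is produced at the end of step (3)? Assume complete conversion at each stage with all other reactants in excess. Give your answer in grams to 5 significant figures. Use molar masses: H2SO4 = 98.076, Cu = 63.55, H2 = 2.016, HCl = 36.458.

n(H2SO4) = 357.40 / 98.076 = 3.64411 mol.
Reaction (1): H2SO4→HCl ratio 1:2 ⇒ n(HCl) = 7.28823 mol.
Reaction (2): HCl→H2 ratio 2:1 ⇒ n(H2) = 3.64411 mol.
Reaction (3): H2→Cu ratio 1:1 ⇒ n(Cu) = 3.64411 mol.
Mass of Cu = 3.64411 × 63.55 = 231.583 g.

231.58 g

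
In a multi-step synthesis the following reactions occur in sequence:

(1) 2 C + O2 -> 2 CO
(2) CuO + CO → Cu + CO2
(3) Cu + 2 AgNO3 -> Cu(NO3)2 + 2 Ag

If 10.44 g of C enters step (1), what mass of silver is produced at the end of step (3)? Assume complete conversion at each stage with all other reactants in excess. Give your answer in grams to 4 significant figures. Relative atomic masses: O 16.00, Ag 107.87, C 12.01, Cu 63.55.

187.5 g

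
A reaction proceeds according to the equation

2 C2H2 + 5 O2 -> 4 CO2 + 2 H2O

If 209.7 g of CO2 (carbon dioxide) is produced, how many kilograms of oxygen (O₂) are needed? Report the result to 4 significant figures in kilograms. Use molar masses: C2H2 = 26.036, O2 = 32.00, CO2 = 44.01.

0.1906 kg

n(CO2) = 209.70 g / 44.01 g/mol = 4.7648 mol.
From the equation the CO2:O2 mole ratio is 4:5, so n(O2) = 4.7648 × 5/4 = 5.9560 mol.
Mass of O2 = 5.9560 mol × 32.00 g/mol = 190.59 g.
Converting to kg: 190.59 g = 0.1906 kg.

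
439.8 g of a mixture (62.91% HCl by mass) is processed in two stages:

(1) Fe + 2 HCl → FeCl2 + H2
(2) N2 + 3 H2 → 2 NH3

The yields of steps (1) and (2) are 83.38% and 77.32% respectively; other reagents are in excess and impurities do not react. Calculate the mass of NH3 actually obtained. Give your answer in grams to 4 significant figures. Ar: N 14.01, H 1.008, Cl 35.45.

Pure HCl = 439.8 × 0.6291 = 276.68 g.
M(HCl) = 1.008 + 35.45 = 36.458 g/mol.
M(NH3) = 14.01 + 3(1.008) = 17.034 g/mol.
n(HCl) = 276.68 / 36.458 = 7.5890 mol.
Step 1 (HCl:H2 = 2:1): theoretical n(H2) = 3.7945 mol; at 83.38% yield, n(H2) = 3.1638 mol.
Step 2 (H2:NH3 = 3:2): theoretical n(NH3) = 2.1092 mol, so theoretical mass = 2.1092 × 17.034 = 35.929 g.
At 77.32% yield, actual mass of NH3 = 35.929 × 0.7732 = 27.780 g.

27.78 g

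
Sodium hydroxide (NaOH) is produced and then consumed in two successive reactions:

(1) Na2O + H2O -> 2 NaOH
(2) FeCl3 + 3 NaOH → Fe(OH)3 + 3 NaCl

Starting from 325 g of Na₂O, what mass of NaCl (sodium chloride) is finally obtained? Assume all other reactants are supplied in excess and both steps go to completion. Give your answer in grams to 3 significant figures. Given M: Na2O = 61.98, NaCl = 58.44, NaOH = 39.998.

613 g

n(Na2O) = 325.0 / 61.98 = 5.244 mol.
Step 1 gives a 1:2 ratio of Na2O to NaOH, so n(NaOH) = 10.49 mol.
In step 2 the NaOH:NaCl ratio is 3:3, so n(NaCl) = 10.49 mol.
Mass of NaCl = 10.49 × 58.44 = 612.9 g.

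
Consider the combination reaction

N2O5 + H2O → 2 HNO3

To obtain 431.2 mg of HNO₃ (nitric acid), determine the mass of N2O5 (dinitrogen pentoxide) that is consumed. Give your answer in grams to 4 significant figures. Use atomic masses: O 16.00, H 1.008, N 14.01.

0.3696 g

M(HNO3) = 1.008 + 14.01 + 3(16.00) = 63.018 g/mol.
M(N2O5) = 2(14.01) + 5(16.00) = 108.02 g/mol.
Convert: 431.2 mg = 0.43120 g.
n(HNO3) = 0.43120 g / 63.018 g/mol = 0.0068425 mol.
From the equation the HNO3:N2O5 mole ratio is 2:1, so n(N2O5) = 0.0068425 × 1/2 = 0.0034212 mol.
Mass of N2O5 = 0.0034212 mol × 108.02 g/mol = 0.36956 g.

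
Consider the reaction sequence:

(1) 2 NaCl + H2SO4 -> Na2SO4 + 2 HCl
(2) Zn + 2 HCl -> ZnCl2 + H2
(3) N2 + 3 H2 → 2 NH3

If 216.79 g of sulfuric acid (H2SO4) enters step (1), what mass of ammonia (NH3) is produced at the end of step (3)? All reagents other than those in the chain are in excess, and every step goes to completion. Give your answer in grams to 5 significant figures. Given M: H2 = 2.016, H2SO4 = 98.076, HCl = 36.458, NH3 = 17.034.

25.102 g

n(H2SO4) = 216.79 / 98.076 = 2.21043 mol.
Reaction (1): H2SO4→HCl ratio 1:2 ⇒ n(HCl) = 4.42086 mol.
Reaction (2): HCl→H2 ratio 2:1 ⇒ n(H2) = 2.21043 mol.
Reaction (3): H2→NH3 ratio 3:2 ⇒ n(NH3) = 1.47362 mol.
Mass of NH3 = 1.47362 × 17.034 = 25.1016 g.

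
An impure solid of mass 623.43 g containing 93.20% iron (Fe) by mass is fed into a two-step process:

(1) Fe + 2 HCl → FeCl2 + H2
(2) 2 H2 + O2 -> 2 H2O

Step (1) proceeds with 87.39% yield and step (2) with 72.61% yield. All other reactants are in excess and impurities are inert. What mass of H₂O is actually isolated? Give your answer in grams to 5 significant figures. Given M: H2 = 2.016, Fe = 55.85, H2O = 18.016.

Pure Fe = 623.43 × 0.9320 = 581.037 g.
n(Fe) = 581.037 / 55.85 = 10.4035 mol.
Step 1 (Fe:H2 = 1:1): theoretical n(H2) = 10.4035 mol; at 87.39% yield, n(H2) = 9.09164 mol.
Step 2 (H2:H2O = 2:2): theoretical n(H2O) = 9.09164 mol, so theoretical mass = 9.09164 × 18.016 = 163.795 g.
At 72.61% yield, actual mass of H2O = 163.795 × 0.7261 = 118.932 g.

118.93 g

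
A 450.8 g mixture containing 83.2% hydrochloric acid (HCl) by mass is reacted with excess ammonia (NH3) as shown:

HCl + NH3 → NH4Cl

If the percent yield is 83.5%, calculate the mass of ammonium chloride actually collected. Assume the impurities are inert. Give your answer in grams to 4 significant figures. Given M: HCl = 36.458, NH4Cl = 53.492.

Pure HCl available = 450.8 g × 0.832 = 375.07 g.
n(HCl) = 375.07 g / 36.458 g/mol = 10.288 mol.
From the equation the HCl:NH4Cl mole ratio is 1:1, so n(NH4Cl) = 10.288 × 1/1 = 10.288 mol.
Mass of NH4Cl = 10.288 mol × 53.492 g/mol = 550.30 g.
Actual mass collected = 550.30 g × 0.835 = 459.50 g.

459.5 g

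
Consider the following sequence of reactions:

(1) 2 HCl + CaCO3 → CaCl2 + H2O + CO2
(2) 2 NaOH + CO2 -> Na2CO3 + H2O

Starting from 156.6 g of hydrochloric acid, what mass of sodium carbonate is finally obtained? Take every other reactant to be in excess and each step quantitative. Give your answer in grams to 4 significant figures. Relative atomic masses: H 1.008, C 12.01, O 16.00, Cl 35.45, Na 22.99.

227.6 g

M(HCl) = 1.008 + 35.45 = 36.458 g/mol.
M(Na2CO3) = 2(22.99) + 12.01 + 3(16.00) = 105.99 g/mol.
n(HCl) = 156.60 / 36.458 = 4.2954 mol.
Step 1 gives a 2:1 ratio of HCl to CO2, so n(CO2) = 2.1477 mol.
In step 2 the CO2:Na2CO3 ratio is 1:1, so n(Na2CO3) = 2.1477 mol.
Mass of Na2CO3 = 2.1477 × 105.99 = 227.63 g.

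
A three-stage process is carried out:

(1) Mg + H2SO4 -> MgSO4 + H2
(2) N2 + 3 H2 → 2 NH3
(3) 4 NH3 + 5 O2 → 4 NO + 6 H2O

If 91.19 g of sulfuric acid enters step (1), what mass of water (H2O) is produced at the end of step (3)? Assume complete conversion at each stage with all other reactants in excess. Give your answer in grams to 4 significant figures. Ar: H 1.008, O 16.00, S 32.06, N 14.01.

M(H2SO4) = 2(1.008) + 32.06 + 4(16.00) = 98.076 g/mol.
M(H2O) = 2(1.008) + 16.00 = 18.016 g/mol.
n(H2SO4) = 91.19 / 98.076 = 0.92979 mol.
Reaction (1): H2SO4→H2 ratio 1:1 ⇒ n(H2) = 0.92979 mol.
Reaction (2): H2→NH3 ratio 3:2 ⇒ n(NH3) = 0.61986 mol.
Reaction (3): NH3→H2O ratio 4:6 ⇒ n(H2O) = 0.92979 mol.
Mass of H2O = 0.92979 × 18.016 = 16.751 g.

16.75 g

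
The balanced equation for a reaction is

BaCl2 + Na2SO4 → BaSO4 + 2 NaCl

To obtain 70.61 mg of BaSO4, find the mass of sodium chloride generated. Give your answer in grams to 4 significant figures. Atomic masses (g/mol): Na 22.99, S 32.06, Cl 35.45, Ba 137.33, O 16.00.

M(BaSO4) = 137.33 + 32.06 + 4(16.00) = 233.39 g/mol.
M(NaCl) = 22.99 + 35.45 = 58.44 g/mol.
Convert: 70.61 mg = 0.070610 g.
n(BaSO4) = 0.070610 g / 233.39 g/mol = 0.00030254 mol.
From the equation the BaSO4:NaCl mole ratio is 1:2, so n(NaCl) = 0.00030254 × 2/1 = 0.00060508 mol.
Mass of NaCl = 0.00060508 mol × 58.44 g/mol = 0.035361 g.

0.03536 g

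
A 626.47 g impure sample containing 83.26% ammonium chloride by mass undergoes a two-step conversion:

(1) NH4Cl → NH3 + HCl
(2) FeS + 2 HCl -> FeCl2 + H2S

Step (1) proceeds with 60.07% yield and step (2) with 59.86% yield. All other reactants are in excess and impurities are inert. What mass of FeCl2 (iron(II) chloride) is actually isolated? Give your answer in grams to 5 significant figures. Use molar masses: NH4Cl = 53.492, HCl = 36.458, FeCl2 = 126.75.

222.21 g

Pure NH4Cl = 626.47 × 0.8326 = 521.599 g.
n(NH4Cl) = 521.599 / 53.492 = 9.75097 mol.
Step 1 (NH4Cl:HCl = 1:1): theoretical n(HCl) = 9.75097 mol; at 60.07% yield, n(HCl) = 5.85741 mol.
Step 2 (HCl:FeCl2 = 2:1): theoretical n(FeCl2) = 2.92870 mol, so theoretical mass = 2.92870 × 126.75 = 371.213 g.
At 59.86% yield, actual mass of FeCl2 = 371.213 × 0.5986 = 222.208 g.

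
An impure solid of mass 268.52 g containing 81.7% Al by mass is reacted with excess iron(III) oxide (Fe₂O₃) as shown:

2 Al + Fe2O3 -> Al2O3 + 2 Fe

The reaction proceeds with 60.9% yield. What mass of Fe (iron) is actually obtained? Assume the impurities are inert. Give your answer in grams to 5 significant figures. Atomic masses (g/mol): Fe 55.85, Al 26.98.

Pure Al available = 268.52 g × 0.817 = 219.381 g.
M(Al) = 26.98 g/mol.
M(Fe) = 55.85 g/mol.
n(Al) = 219.381 g / 26.98 g/mol = 8.13124 mol.
From the equation the Al:Fe mole ratio is 2:2, so n(Fe) = 8.13124 × 2/2 = 8.13124 mol.
Mass of Fe = 8.13124 mol × 55.85 g/mol = 454.130 g.
Actual mass collected = 454.130 g × 0.609 = 276.565 g.

276.57 g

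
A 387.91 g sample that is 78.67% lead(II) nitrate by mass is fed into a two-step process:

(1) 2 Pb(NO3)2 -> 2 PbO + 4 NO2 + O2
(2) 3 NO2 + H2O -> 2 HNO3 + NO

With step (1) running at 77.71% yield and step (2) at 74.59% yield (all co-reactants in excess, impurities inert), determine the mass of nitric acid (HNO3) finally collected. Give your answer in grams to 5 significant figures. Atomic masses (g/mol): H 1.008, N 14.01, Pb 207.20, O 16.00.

44.873 g

Pure Pb(NO3)2 = 387.91 × 0.7867 = 305.169 g.
M(Pb(NO3)2) = 207.20 + 2(14.01) + 6(16.00) = 331.22 g/mol.
M(HNO3) = 1.008 + 14.01 + 3(16.00) = 63.018 g/mol.
n(Pb(NO3)2) = 305.169 / 331.22 = 0.921348 mol.
Step 1 (Pb(NO3)2:NO2 = 2:4): theoretical n(NO2) = 1.84270 mol; at 77.71% yield, n(NO2) = 1.43196 mol.
Step 2 (NO2:HNO3 = 3:2): theoretical n(HNO3) = 0.954639 mol, so theoretical mass = 0.954639 × 63.018 = 60.1594 g.
At 74.59% yield, actual mass of HNO3 = 60.1594 × 0.7459 = 44.8729 g.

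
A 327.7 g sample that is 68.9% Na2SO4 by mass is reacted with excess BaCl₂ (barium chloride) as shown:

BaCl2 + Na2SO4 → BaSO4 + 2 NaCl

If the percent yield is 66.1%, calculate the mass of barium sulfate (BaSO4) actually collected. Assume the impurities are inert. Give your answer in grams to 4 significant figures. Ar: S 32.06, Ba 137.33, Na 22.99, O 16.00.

245.2 g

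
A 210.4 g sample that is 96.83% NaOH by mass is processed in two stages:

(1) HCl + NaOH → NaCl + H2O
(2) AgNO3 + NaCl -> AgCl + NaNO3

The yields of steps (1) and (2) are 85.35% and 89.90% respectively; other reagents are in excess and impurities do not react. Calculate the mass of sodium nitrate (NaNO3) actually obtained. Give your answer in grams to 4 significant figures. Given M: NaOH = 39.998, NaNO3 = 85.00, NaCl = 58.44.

332.2 g

Pure NaOH = 210.4 × 0.9683 = 203.73 g.
n(NaOH) = 203.73 / 39.998 = 5.0935 mol.
Step 1 (NaOH:NaCl = 1:1): theoretical n(NaCl) = 5.0935 mol; at 85.35% yield, n(NaCl) = 4.3473 mol.
Step 2 (NaCl:NaNO3 = 1:1): theoretical n(NaNO3) = 4.3473 mol, so theoretical mass = 4.3473 × 85.00 = 369.52 g.
At 89.90% yield, actual mass of NaNO3 = 369.52 × 0.8990 = 332.20 g.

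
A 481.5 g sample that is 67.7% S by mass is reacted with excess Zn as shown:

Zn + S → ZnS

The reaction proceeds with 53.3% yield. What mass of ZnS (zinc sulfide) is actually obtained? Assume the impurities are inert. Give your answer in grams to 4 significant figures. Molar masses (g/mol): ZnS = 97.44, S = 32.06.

528.1 g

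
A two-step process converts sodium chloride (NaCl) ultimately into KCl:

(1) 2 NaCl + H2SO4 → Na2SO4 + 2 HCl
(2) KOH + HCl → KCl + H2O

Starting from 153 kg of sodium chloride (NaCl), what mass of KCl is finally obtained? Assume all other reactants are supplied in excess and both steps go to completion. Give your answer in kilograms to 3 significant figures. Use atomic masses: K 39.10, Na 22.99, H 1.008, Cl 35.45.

195 kg

M(NaCl) = 22.99 + 35.45 = 58.44 g/mol.
M(KCl) = 39.10 + 35.45 = 74.55 g/mol.
153 kg = 153000 g.
n(NaCl) = 153000 / 58.44 = 2618 mol.
Step 1 gives a 2:2 ratio of NaCl to HCl, so n(HCl) = 2618 mol.
In step 2 the HCl:KCl ratio is 1:1, so n(KCl) = 2618 mol.
Mass of KCl = 2618 × 74.55 = 195200 g = 195 kg.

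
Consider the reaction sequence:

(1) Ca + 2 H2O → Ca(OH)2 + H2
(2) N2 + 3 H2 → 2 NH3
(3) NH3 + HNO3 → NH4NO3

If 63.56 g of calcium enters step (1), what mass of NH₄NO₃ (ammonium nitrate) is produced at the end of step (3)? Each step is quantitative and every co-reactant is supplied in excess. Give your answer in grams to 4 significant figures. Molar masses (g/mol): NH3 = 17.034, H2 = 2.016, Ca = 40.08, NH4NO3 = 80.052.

84.63 g

n(Ca) = 63.56 / 40.08 = 1.5858 mol.
Reaction (1): Ca→H2 ratio 1:1 ⇒ n(H2) = 1.5858 mol.
Reaction (2): H2→NH3 ratio 3:2 ⇒ n(NH3) = 1.0572 mol.
Reaction (3): NH3→NH4NO3 ratio 1:1 ⇒ n(NH4NO3) = 1.0572 mol.
Mass of NH4NO3 = 1.0572 × 80.052 = 84.632 g.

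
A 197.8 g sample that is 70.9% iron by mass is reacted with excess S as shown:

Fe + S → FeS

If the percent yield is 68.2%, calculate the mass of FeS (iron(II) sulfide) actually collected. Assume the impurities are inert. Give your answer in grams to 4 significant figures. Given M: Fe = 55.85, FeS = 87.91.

150.5 g

Pure Fe available = 197.8 g × 0.709 = 140.24 g.
n(Fe) = 140.24 g / 55.85 g/mol = 2.5110 mol.
From the equation the Fe:FeS mole ratio is 1:1, so n(FeS) = 2.5110 × 1/1 = 2.5110 mol.
Mass of FeS = 2.5110 mol × 87.91 g/mol = 220.74 g.
Actual mass collected = 220.74 g × 0.682 = 150.55 g.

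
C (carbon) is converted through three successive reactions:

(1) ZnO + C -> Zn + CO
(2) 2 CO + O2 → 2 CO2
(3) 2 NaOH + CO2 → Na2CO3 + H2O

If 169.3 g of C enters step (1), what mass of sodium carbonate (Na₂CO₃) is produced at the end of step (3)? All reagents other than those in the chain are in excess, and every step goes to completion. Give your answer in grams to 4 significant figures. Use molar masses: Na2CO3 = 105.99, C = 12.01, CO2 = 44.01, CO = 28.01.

n(C) = 169.3 / 12.01 = 14.097 mol.
Reaction (1): C→CO ratio 1:1 ⇒ n(CO) = 14.097 mol.
Reaction (2): CO→CO2 ratio 2:2 ⇒ n(CO2) = 14.097 mol.
Reaction (3): CO2→Na2CO3 ratio 1:1 ⇒ n(Na2CO3) = 14.097 mol.
Mass of Na2CO3 = 14.097 × 105.99 = 1494.1 g.

1494 g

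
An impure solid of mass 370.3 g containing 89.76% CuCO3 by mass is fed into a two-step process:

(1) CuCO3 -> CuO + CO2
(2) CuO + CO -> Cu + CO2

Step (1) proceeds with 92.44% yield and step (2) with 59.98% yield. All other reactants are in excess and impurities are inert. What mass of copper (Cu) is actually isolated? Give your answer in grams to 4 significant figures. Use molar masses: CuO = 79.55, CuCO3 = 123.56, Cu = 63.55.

94.79 g

Pure CuCO3 = 370.3 × 0.8976 = 332.38 g.
n(CuCO3) = 332.38 / 123.56 = 2.6900 mol.
Step 1 (CuCO3:CuO = 1:1): theoretical n(CuO) = 2.6900 mol; at 92.44% yield, n(CuO) = 2.4867 mol.
Step 2 (CuO:Cu = 1:1): theoretical n(Cu) = 2.4867 mol, so theoretical mass = 2.4867 × 63.55 = 158.03 g.
At 59.98% yield, actual mass of Cu = 158.03 × 0.5998 = 94.785 g.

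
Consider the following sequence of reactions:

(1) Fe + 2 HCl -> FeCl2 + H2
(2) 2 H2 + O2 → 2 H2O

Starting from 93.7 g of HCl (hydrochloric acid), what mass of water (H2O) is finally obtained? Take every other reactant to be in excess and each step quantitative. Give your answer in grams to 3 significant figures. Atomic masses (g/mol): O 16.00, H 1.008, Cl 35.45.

M(HCl) = 1.008 + 35.45 = 36.458 g/mol.
M(H2O) = 2(1.008) + 16.00 = 18.016 g/mol.
n(HCl) = 93.70 / 36.458 = 2.570 mol.
Step 1 gives a 2:1 ratio of HCl to H2, so n(H2) = 1.285 mol.
In step 2 the H2:H2O ratio is 2:2, so n(H2O) = 1.285 mol.
Mass of H2O = 1.285 × 18.016 = 23.15 g.

23.2 g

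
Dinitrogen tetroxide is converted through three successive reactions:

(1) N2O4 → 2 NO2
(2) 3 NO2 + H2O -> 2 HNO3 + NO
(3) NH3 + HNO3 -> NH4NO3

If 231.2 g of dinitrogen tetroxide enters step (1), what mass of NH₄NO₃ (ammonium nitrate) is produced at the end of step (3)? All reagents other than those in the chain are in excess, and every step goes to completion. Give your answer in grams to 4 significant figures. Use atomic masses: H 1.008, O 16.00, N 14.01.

268.2 g

M(N2O4) = 2(14.01) + 4(16.00) = 92.02 g/mol.
M(NH4NO3) = 2(14.01) + 4(1.008) + 3(16.00) = 80.052 g/mol.
n(N2O4) = 231.2 / 92.02 = 2.5125 mol.
Reaction (1): N2O4→NO2 ratio 1:2 ⇒ n(NO2) = 5.0250 mol.
Reaction (2): NO2→HNO3 ratio 3:2 ⇒ n(HNO3) = 3.3500 mol.
Reaction (3): HNO3→NH4NO3 ratio 1:1 ⇒ n(NH4NO3) = 3.3500 mol.
Mass of NH4NO3 = 3.3500 × 80.052 = 268.17 g.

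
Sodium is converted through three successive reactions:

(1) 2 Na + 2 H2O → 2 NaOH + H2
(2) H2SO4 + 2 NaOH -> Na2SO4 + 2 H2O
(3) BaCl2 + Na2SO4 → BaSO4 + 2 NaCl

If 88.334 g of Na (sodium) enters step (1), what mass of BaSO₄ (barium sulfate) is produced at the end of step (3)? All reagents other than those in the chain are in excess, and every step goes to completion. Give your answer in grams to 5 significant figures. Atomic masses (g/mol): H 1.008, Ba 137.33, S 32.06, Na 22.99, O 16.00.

M(Na) = 22.99 g/mol.
M(BaSO4) = 137.33 + 32.06 + 4(16.00) = 233.39 g/mol.
n(Na) = 88.334 / 22.99 = 3.84228 mol.
Reaction (1): Na→NaOH ratio 2:2 ⇒ n(NaOH) = 3.84228 mol.
Reaction (2): NaOH→Na2SO4 ratio 2:1 ⇒ n(Na2SO4) = 1.92114 mol.
Reaction (3): Na2SO4→BaSO4 ratio 1:1 ⇒ n(BaSO4) = 1.92114 mol.
Mass of BaSO4 = 1.92114 × 233.39 = 448.375 g.

448.37 g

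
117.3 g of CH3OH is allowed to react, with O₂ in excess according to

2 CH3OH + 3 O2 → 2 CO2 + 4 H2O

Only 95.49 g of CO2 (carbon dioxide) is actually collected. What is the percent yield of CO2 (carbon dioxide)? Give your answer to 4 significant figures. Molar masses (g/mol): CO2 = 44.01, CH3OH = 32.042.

59.27 %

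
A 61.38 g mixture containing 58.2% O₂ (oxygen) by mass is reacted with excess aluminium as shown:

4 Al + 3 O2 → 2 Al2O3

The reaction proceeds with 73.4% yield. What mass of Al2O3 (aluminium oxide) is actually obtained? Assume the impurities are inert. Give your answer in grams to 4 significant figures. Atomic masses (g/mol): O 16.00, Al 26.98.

Pure O2 available = 61.38 g × 0.582 = 35.723 g.
M(O2) = 2(16.00) = 32.00 g/mol.
M(Al2O3) = 2(26.98) + 3(16.00) = 101.96 g/mol.
n(O2) = 35.723 g / 32.00 g/mol = 1.1163 mol.
From the equation the O2:Al2O3 mole ratio is 3:2, so n(Al2O3) = 1.1163 × 2/3 = 0.74423 mol.
Mass of Al2O3 = 0.74423 mol × 101.96 g/mol = 75.882 g.
Actual mass collected = 75.882 g × 0.734 = 55.697 g.

55.70 g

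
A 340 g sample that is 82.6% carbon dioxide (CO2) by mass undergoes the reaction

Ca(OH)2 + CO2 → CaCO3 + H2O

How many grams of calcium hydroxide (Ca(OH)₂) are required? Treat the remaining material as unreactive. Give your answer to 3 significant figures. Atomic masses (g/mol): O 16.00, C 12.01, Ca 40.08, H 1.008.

473 g

Mass of pure CO2 = 340 g × 0.826 = 280.8 g.
M(CO2) = 12.01 + 2(16.00) = 44.01 g/mol.
M(Ca(OH)2) = 40.08 + 2(16.00) + 2(1.008) = 74.096 g/mol.
n(CO2) = 280.8 g / 44.01 g/mol = 6.381 mol.
From the equation the CO2:Ca(OH)2 mole ratio is 1:1, so n(Ca(OH)2) = 6.381 × 1/1 = 6.381 mol.
Mass of Ca(OH)2 = 6.381 mol × 74.096 g/mol = 472.8 g.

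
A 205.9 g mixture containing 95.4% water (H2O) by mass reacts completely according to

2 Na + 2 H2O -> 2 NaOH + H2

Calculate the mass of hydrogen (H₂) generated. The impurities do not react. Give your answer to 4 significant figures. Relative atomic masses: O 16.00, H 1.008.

10.99 g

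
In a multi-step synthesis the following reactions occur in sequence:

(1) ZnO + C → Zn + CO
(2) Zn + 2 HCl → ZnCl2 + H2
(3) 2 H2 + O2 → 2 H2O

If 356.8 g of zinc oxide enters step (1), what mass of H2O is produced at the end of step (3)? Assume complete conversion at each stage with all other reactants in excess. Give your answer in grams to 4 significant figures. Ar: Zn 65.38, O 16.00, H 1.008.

78.99 g

M(ZnO) = 65.38 + 16.00 = 81.38 g/mol.
M(H2O) = 2(1.008) + 16.00 = 18.016 g/mol.
n(ZnO) = 356.8 / 81.38 = 4.3844 mol.
Reaction (1): ZnO→Zn ratio 1:1 ⇒ n(Zn) = 4.3844 mol.
Reaction (2): Zn→H2 ratio 1:1 ⇒ n(H2) = 4.3844 mol.
Reaction (3): H2→H2O ratio 2:2 ⇒ n(H2O) = 4.3844 mol.
Mass of H2O = 4.3844 × 18.016 = 78.989 g.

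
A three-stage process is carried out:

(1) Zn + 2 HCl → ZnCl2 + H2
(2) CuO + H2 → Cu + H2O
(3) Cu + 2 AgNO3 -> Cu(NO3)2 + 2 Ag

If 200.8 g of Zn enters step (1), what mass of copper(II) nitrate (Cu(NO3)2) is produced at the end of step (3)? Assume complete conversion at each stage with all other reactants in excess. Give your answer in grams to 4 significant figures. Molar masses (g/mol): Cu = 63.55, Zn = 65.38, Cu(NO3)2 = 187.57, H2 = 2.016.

576.1 g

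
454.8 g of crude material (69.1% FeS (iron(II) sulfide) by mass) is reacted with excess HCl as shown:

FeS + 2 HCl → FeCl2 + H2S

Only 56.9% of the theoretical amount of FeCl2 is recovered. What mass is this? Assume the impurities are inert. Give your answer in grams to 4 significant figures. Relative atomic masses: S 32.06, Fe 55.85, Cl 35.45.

Pure FeS available = 454.8 g × 0.691 = 314.27 g.
M(FeS) = 55.85 + 32.06 = 87.91 g/mol.
M(FeCl2) = 55.85 + 2(35.45) = 126.75 g/mol.
n(FeS) = 314.27 g / 87.91 g/mol = 3.5749 mol.
From the equation the FeS:FeCl2 mole ratio is 1:1, so n(FeCl2) = 3.5749 × 1/1 = 3.5749 mol.
Mass of FeCl2 = 3.5749 mol × 126.75 g/mol = 453.11 g.
Actual mass collected = 453.11 g × 0.569 = 257.82 g.

257.8 g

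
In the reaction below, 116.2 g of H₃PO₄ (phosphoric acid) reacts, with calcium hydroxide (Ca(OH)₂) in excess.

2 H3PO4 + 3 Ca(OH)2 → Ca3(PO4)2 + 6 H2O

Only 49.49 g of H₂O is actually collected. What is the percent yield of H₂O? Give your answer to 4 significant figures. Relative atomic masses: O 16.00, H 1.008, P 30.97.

77.22 %

M(H3PO4) = 3(1.008) + 30.97 + 4(16.00) = 97.994 g/mol.
M(H2O) = 2(1.008) + 16.00 = 18.016 g/mol.
n(H3PO4) = 116.20 g / 97.994 g/mol = 1.1858 mol.
From the equation the H3PO4:H2O mole ratio is 2:6, so n(H2O) = 1.1858 × 6/2 = 3.5574 mol.
Mass of H2O = 3.5574 mol × 18.016 g/mol = 64.089 g.
This is the theoretical yield. Percent yield = 49.49 g / 64.089 g × 100% = 77.220%.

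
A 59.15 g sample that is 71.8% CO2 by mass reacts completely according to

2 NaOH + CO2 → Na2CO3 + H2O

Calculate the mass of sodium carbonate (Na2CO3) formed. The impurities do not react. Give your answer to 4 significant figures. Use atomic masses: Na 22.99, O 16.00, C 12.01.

102.3 g

Mass of pure CO2 = 59.15 g × 0.718 = 42.470 g.
M(CO2) = 12.01 + 2(16.00) = 44.01 g/mol.
M(Na2CO3) = 2(22.99) + 12.01 + 3(16.00) = 105.99 g/mol.
n(CO2) = 42.470 g / 44.01 g/mol = 0.96500 mol.
From the equation the CO2:Na2CO3 mole ratio is 1:1, so n(Na2CO3) = 0.96500 × 1/1 = 0.96500 mol.
Mass of Na2CO3 = 0.96500 mol × 105.99 g/mol = 102.28 g.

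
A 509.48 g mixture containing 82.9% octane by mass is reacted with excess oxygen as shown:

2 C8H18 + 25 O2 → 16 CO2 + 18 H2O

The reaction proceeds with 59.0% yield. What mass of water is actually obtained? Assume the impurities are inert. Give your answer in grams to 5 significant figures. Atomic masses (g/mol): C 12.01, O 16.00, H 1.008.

353.73 g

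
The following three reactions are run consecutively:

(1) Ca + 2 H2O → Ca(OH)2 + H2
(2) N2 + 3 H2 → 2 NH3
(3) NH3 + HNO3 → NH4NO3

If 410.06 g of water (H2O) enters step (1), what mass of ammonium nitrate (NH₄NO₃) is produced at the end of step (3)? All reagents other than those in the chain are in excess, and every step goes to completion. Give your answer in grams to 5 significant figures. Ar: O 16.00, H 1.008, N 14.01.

M(H2O) = 2(1.008) + 16.00 = 18.016 g/mol.
M(NH4NO3) = 2(14.01) + 4(1.008) + 3(16.00) = 80.052 g/mol.
n(H2O) = 410.06 / 18.016 = 22.7609 mol.
Reaction (1): H2O→H2 ratio 2:1 ⇒ n(H2) = 11.3804 mol.
Reaction (2): H2→NH3 ratio 3:2 ⇒ n(NH3) = 7.58696 mol.
Reaction (3): NH3→NH4NO3 ratio 1:1 ⇒ n(NH4NO3) = 7.58696 mol.
Mass of NH4NO3 = 7.58696 × 80.052 = 607.351 g.

607.35 g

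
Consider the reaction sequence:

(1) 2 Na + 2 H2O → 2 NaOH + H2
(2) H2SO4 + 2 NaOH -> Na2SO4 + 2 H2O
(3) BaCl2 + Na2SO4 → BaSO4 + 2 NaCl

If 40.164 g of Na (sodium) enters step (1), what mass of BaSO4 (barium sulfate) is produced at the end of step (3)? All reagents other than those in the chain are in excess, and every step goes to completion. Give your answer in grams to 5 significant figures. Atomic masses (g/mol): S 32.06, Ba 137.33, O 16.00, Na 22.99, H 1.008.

203.87 g

M(Na) = 22.99 g/mol.
M(BaSO4) = 137.33 + 32.06 + 4(16.00) = 233.39 g/mol.
n(Na) = 40.164 / 22.99 = 1.74702 mol.
Reaction (1): Na→NaOH ratio 2:2 ⇒ n(NaOH) = 1.74702 mol.
Reaction (2): NaOH→Na2SO4 ratio 2:1 ⇒ n(Na2SO4) = 0.873510 mol.
Reaction (3): Na2SO4→BaSO4 ratio 1:1 ⇒ n(BaSO4) = 0.873510 mol.
Mass of BaSO4 = 0.873510 × 233.39 = 203.869 g.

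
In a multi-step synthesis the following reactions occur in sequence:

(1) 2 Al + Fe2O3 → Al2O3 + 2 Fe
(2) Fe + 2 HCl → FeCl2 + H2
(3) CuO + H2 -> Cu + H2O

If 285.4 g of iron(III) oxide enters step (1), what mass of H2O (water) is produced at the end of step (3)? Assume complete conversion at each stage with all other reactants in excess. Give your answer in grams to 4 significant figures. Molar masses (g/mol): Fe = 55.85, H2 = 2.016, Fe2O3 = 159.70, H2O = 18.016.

n(Fe2O3) = 285.4 / 159.70 = 1.7871 mol.
Reaction (1): Fe2O3→Fe ratio 1:2 ⇒ n(Fe) = 3.5742 mol.
Reaction (2): Fe→H2 ratio 1:1 ⇒ n(H2) = 3.5742 mol.
Reaction (3): H2→H2O ratio 1:1 ⇒ n(H2O) = 3.5742 mol.
Mass of H2O = 3.5742 × 18.016 = 64.393 g.

64.39 g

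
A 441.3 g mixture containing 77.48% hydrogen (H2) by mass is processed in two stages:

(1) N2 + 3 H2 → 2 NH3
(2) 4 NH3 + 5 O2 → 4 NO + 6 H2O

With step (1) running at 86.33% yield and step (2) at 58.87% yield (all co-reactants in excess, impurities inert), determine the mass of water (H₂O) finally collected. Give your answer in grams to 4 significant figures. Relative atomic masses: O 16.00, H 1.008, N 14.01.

1553 g

Pure H2 = 441.3 × 0.7748 = 341.92 g.
M(H2) = 2(1.008) = 2.016 g/mol.
M(H2O) = 2(1.008) + 16.00 = 18.016 g/mol.
n(H2) = 341.92 / 2.016 = 169.60 mol.
Step 1 (H2:NH3 = 3:2): theoretical n(NH3) = 113.07 mol; at 86.33% yield, n(NH3) = 97.612 mol.
Step 2 (NH3:H2O = 4:6): theoretical n(H2O) = 146.42 mol, so theoretical mass = 146.42 × 18.016 = 2637.9 g.
At 58.87% yield, actual mass of H2O = 2637.9 × 0.5887 = 1552.9 g.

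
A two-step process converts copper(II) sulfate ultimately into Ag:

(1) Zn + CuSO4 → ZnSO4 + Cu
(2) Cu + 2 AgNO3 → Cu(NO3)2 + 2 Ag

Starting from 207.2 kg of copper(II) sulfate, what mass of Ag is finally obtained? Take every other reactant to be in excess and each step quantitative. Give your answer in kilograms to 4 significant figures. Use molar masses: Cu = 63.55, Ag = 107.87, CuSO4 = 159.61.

207.2 kg = 207200 g.
n(CuSO4) = 207200 / 159.61 = 1298.2 mol.
Step 1 gives a 1:1 ratio of CuSO4 to Cu, so n(Cu) = 1298.2 mol.
In step 2 the Cu:Ag ratio is 1:2, so n(Ag) = 2596.3 mol.
Mass of Ag = 2596.3 × 107.87 = 280070 g = 280.1 kg.

280.1 kg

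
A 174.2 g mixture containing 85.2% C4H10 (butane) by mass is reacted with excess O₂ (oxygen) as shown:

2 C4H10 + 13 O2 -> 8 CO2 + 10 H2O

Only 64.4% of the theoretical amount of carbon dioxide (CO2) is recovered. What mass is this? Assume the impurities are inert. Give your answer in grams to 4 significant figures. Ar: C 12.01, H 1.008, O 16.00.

289.5 g

Pure C4H10 available = 174.2 g × 0.852 = 148.42 g.
M(C4H10) = 4(12.01) + 10(1.008) = 58.12 g/mol.
M(CO2) = 12.01 + 2(16.00) = 44.01 g/mol.
n(C4H10) = 148.42 g / 58.12 g/mol = 2.5537 mol.
From the equation the C4H10:CO2 mole ratio is 2:8, so n(CO2) = 2.5537 × 8/2 = 10.215 mol.
Mass of CO2 = 10.215 mol × 44.01 g/mol = 449.55 g.
Actual mass collected = 449.55 g × 0.644 = 289.51 g.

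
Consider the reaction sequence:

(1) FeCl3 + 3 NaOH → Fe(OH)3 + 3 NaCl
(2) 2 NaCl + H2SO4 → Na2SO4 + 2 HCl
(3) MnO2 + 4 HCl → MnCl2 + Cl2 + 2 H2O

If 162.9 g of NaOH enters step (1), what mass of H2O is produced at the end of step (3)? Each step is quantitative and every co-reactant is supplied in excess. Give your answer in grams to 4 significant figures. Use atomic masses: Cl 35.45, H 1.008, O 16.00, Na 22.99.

36.69 g

M(NaOH) = 22.99 + 16.00 + 1.008 = 39.998 g/mol.
M(H2O) = 2(1.008) + 16.00 = 18.016 g/mol.
n(NaOH) = 162.9 / 39.998 = 4.0727 mol.
Reaction (1): NaOH→NaCl ratio 3:3 ⇒ n(NaCl) = 4.0727 mol.
Reaction (2): NaCl→HCl ratio 2:2 ⇒ n(HCl) = 4.0727 mol.
Reaction (3): HCl→H2O ratio 4:2 ⇒ n(H2O) = 2.0364 mol.
Mass of H2O = 2.0364 × 18.016 = 36.687 g.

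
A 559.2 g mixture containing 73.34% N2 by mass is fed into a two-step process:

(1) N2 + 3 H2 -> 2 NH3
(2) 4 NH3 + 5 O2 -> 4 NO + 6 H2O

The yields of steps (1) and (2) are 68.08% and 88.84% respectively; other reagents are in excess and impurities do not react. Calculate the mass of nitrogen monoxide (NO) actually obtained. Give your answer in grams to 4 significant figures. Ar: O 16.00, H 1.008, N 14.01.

531.3 g

Pure N2 = 559.2 × 0.7334 = 410.12 g.
M(N2) = 2(14.01) = 28.02 g/mol.
M(NO) = 14.01 + 16.00 = 30.01 g/mol.
n(N2) = 410.12 / 28.02 = 14.637 mol.
Step 1 (N2:NH3 = 1:2): theoretical n(NH3) = 29.273 mol; at 68.08% yield, n(NH3) = 19.929 mol.
Step 2 (NH3:NO = 4:4): theoretical n(NO) = 19.929 mol, so theoretical mass = 19.929 × 30.01 = 598.07 g.
At 88.84% yield, actual mass of NO = 598.07 × 0.8884 = 531.33 g.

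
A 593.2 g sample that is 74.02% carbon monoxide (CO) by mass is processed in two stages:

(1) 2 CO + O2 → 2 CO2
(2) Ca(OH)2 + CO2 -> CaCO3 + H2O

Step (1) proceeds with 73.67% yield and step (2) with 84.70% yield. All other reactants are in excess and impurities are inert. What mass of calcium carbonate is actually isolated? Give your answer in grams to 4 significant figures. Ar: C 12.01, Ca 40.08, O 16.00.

979.0 g

Pure CO = 593.2 × 0.7402 = 439.09 g.
M(CO) = 12.01 + 16.00 = 28.01 g/mol.
M(CaCO3) = 40.08 + 12.01 + 3(16.00) = 100.09 g/mol.
n(CO) = 439.09 / 28.01 = 15.676 mol.
Step 1 (CO:CO2 = 2:2): theoretical n(CO2) = 15.676 mol; at 73.67% yield, n(CO2) = 11.549 mol.
Step 2 (CO2:CaCO3 = 1:1): theoretical n(CaCO3) = 11.549 mol, so theoretical mass = 11.549 × 100.09 = 1155.9 g.
At 84.70% yield, actual mass of CaCO3 = 1155.9 × 0.8470 = 979.04 g.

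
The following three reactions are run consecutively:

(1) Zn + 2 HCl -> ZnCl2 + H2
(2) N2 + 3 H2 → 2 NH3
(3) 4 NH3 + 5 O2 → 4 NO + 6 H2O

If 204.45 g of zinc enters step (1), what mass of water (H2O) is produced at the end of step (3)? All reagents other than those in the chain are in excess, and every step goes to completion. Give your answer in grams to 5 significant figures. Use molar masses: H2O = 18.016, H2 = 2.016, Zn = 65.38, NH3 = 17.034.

56.338 g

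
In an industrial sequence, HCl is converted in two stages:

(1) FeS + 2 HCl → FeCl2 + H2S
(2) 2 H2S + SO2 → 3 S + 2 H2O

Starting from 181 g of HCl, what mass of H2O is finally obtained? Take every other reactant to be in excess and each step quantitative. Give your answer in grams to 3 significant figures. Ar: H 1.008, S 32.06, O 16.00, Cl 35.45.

44.7 g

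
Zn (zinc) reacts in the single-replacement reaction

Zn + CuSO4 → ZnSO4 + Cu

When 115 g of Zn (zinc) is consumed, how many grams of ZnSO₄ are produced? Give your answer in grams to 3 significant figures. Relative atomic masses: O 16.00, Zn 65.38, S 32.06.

M(Zn) = 65.38 g/mol.
M(ZnSO4) = 65.38 + 32.06 + 4(16.00) = 161.44 g/mol.
n(Zn) = 115.0 g / 65.38 g/mol = 1.759 mol.
From the equation the Zn:ZnSO4 mole ratio is 1:1, so n(ZnSO4) = 1.759 × 1/1 = 1.759 mol.
Mass of ZnSO4 = 1.759 mol × 161.44 g/mol = 284.0 g.

284 g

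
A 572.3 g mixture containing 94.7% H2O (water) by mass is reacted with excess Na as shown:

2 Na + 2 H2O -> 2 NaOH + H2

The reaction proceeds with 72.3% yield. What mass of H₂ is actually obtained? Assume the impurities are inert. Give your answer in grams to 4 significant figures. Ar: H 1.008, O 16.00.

21.92 g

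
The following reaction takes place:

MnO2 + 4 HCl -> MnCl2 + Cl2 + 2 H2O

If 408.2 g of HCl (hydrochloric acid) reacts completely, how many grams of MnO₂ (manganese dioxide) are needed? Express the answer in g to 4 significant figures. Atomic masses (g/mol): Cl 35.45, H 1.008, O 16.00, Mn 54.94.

243.4 g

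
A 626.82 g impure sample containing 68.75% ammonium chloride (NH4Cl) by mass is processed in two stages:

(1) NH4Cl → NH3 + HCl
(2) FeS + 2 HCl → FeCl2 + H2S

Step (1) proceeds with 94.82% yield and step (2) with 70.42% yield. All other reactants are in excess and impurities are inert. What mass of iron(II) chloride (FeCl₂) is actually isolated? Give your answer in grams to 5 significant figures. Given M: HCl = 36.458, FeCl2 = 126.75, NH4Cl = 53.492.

Pure NH4Cl = 626.82 × 0.6875 = 430.939 g.
n(NH4Cl) = 430.939 / 53.492 = 8.05613 mol.
Step 1 (NH4Cl:HCl = 1:1): theoretical n(HCl) = 8.05613 mol; at 94.82% yield, n(HCl) = 7.63883 mol.
Step 2 (HCl:FeCl2 = 2:1): theoretical n(FeCl2) = 3.81941 mol, so theoretical mass = 3.81941 × 126.75 = 484.111 g.
At 70.42% yield, actual mass of FeCl2 = 484.111 × 0.7042 = 340.911 g.

340.91 g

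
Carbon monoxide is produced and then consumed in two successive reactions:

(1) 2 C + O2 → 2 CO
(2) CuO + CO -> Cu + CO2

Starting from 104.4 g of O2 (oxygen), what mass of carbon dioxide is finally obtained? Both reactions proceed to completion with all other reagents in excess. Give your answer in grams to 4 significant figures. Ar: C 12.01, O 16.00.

M(O2) = 2(16.00) = 32.00 g/mol.
M(CO2) = 12.01 + 2(16.00) = 44.01 g/mol.
n(O2) = 104.40 / 32.00 = 3.2625 mol.
Step 1 gives a 1:2 ratio of O2 to CO, so n(CO) = 6.5250 mol.
In step 2 the CO:CO2 ratio is 1:1, so n(CO2) = 6.5250 mol.
Mass of CO2 = 6.5250 × 44.01 = 287.17 g.

287.2 g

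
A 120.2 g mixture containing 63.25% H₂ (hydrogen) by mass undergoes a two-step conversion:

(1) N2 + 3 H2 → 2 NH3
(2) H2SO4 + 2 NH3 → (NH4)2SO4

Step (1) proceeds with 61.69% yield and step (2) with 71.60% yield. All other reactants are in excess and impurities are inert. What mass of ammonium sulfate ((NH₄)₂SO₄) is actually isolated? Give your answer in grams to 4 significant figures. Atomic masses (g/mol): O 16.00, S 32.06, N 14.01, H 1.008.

733.7 g

Pure H2 = 120.2 × 0.6325 = 76.026 g.
M(H2) = 2(1.008) = 2.016 g/mol.
M((NH4)2SO4) = 2(14.01) + 8(1.008) + 32.06 + 4(16.00) = 132.144 g/mol.
n(H2) = 76.026 / 2.016 = 37.712 mol.
Step 1 (H2:NH3 = 3:2): theoretical n(NH3) = 25.141 mol; at 61.69% yield, n(NH3) = 15.510 mol.
Step 2 (NH3:(NH4)2SO4 = 2:1): theoretical n((NH4)2SO4) = 7.7548 mol, so theoretical mass = 7.7548 × 132.144 = 1024.7 g.
At 71.60% yield, actual mass of (NH4)2SO4 = 1024.7 × 0.7160 = 733.72 g.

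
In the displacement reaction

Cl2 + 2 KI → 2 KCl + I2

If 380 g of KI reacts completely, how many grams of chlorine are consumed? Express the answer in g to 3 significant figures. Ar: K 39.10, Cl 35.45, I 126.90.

M(KI) = 39.10 + 126.90 = 166.00 g/mol.
M(Cl2) = 2(35.45) = 70.90 g/mol.
n(KI) = 380.0 g / 166.00 g/mol = 2.289 mol.
From the equation the KI:Cl2 mole ratio is 2:1, so n(Cl2) = 2.289 × 1/2 = 1.145 mol.
Mass of Cl2 = 1.145 mol × 70.90 g/mol = 81.15 g.

81.2 g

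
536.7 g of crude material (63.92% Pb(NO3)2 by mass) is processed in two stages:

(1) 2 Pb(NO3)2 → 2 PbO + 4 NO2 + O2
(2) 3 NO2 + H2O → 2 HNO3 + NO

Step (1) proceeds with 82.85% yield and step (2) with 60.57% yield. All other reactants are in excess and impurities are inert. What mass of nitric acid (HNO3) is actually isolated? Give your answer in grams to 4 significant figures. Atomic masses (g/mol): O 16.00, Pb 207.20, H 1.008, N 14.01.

Pure Pb(NO3)2 = 536.7 × 0.6392 = 343.06 g.
M(Pb(NO3)2) = 207.20 + 2(14.01) + 6(16.00) = 331.22 g/mol.
M(HNO3) = 1.008 + 14.01 + 3(16.00) = 63.018 g/mol.
n(Pb(NO3)2) = 343.06 / 331.22 = 1.0357 mol.
Step 1 (Pb(NO3)2:NO2 = 2:4): theoretical n(NO2) = 2.0715 mol; at 82.85% yield, n(NO2) = 1.7162 mol.
Step 2 (NO2:HNO3 = 3:2): theoretical n(HNO3) = 1.1442 mol, so theoretical mass = 1.1442 × 63.018 = 72.102 g.
At 60.57% yield, actual mass of HNO3 = 72.102 × 0.6057 = 43.672 g.

43.67 g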